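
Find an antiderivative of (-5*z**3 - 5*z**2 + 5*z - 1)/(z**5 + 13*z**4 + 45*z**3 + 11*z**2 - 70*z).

Factor the denominator: z*(z - 1)*(z + 2)*(z + 5)*(z + 7).
Partial-fraction decomposition: 717/(280*(z + 7)) - 79/(30*(z + 5)) + 1/(10*(z + 2)) - 1/(24*(z - 1)) + 1/(70*z).
Integrate each term: A/(z−a) contributes A·log|z−a|.

log(z)/70 - log(z - 1)/24 + log(z + 2)/10 - 79*log(z + 5)/30 + 717*log(z + 7)/280 + C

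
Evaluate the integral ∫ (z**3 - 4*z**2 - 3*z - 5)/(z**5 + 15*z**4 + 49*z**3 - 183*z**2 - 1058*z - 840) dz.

-17*log(z - 4)/4950 + 7*log(z + 1)/600 - 215*log(z + 5)/72 + 347*log(z + 6)/50 - 523*log(z + 7)/132 + C

Factor the denominator: (z - 4)*(z + 1)*(z + 5)*(z + 6)*(z + 7).
Partial-fraction decomposition: -523/(132*(z + 7)) + 347/(50*(z + 6)) - 215/(72*(z + 5)) + 7/(600*(z + 1)) - 17/(4950*(z - 4)).
Integrate each term: A/(z−a) contributes A·log|z−a|.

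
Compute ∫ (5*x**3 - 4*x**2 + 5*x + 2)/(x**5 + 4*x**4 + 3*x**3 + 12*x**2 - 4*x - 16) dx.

Factor the denominator: (x - 1)*(x + 1)*(x + 4)*(x**2 + 4).
Partial-fraction decomposition: 3*(13*x - 2)/(50*(x**2 + 4)) - 67/(50*(x + 4)) + 2/(5*(x + 1)) + 4/(25*(x - 1)).
Integrate each term; A/(x−a) gives A·log|x−a|; the (Bx+D)/(x²+p²) term gives a log and an atan.

4*log(x - 1)/25 + 2*log(x + 1)/5 - 67*log(x + 4)/50 + 39*log(x**2 + 4)/100 - 3*atan(x/2)/50 + C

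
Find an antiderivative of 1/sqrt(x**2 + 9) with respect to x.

Substitute x = 3·tan(θ), so dx = 3·sec(θ)^2 dθ and the radical becomes sqrt(x**2 + 9) = 3·sec(θ) by the Pythagorean identity.
Integrate the resulting trig expression in θ, then back-substitute tan(θ) = x/3, sec(θ) = sqrt(x**2 + 9)/3 (absorbing any constant into C).

log(x + sqrt(x**2 + 9)) + C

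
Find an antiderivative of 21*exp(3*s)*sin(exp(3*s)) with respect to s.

-7*cos(exp(3*s)) + C

Let u = exp(3*s), so du = (3*exp(3*s)) ds.
Rewriting, the integral becomes 7·∫ sin(u) du = 7·-cos(u).
Substituting back, u = exp(3*s).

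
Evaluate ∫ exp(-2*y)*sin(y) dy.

Let I denote the integral. Integrate by parts with u = sin(y), dv = exp(-2*y) dy, so v = -exp(-2*y)/2: I = -exp(-2*y)*sin(y)/2 + (1/2)·∫ exp(-2*y)*cos(y) dy.
Apply parts again with u = cos(y), dv = exp(-2*y) dy: ∫ exp(-2*y)*cos(y) dy = -exp(-2*y)*cos(y)/2 − (1/2)·I. Substituting back brings back I: I = -exp(-2*y)*sin(y)/2 - exp(-2*y)*cos(y)/4 − (1/4)·I.
Solving for I: (1 + 1/4)·I equals the remaining terms, so I = (4/5)·(-exp(-2*y)*sin(y)/2 - exp(-2*y)*cos(y)/4).

-2*exp(-2*y)*sin(y)/5 - exp(-2*y)*cos(y)/5 + C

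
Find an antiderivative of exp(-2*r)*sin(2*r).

-exp(-2*r)*sin(2*r)/4 - exp(-2*r)*cos(2*r)/4 + C

Let I denote the integral. Integrate by parts with u = sin(2*r), dv = exp(-2*r) dr, so v = -exp(-2*r)/2: I = -exp(-2*r)*sin(2*r)/2 + ∫ exp(-2*r)*cos(2*r) dr.
Apply parts again with u = cos(2*r), dv = exp(-2*r) dr: ∫ exp(-2*r)*cos(2*r) dr = -exp(-2*r)*cos(2*r)/2 − I. Substituting back brings back I: I = -exp(-2*r)*sin(2*r)/2 - exp(-2*r)*cos(2*r)/2 − I.
Solving for I: (1 + 1)·I equals the remaining terms, so I = (1/2)·(-exp(-2*r)*sin(2*r)/2 - exp(-2*r)*cos(2*r)/2).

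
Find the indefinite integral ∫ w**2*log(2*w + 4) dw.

Use integration by parts with u = log(2*w + 4), dv = w**2 dw.
Then du = 2/(2*w + 4) dw and v = w**3/3.

w**3*log(2*w + 4)/3 - w**3/9 + w**2/3 - 4*w/3 + 8*log(w + 2)/3 + C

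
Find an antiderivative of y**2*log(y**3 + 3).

y**3*log(y**3 + 3)/3 - y**3/3 + log(y**3 + 3) + C

Let u = y**3 + 3, so du = (3*y**2) dy.
The integral becomes (1/3)·∫ log(u) du; integrate by parts with u′=log(u), dv′=du.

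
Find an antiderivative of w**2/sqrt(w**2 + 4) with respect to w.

w*sqrt(w**2 + 4)/2 - 2*log(w + sqrt(w**2 + 4)) + C

Substitute w = 2·tan(θ), so dw = 2·sec(θ)^2 dθ and the radical becomes sqrt(w**2 + 4) = 2·sec(θ) by the Pythagorean identity.
Integrate the resulting trig expression in θ, then back-substitute tan(θ) = w/2, sec(θ) = sqrt(w**2 + 4)/2 (absorbing any constant into C).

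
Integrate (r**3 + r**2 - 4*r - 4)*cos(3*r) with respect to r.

Use integration by parts with u = r**3 + r**2 - 4*r - 4, dv = cos(3*r) dr, so v = sin(3*r)/3.
Apply parts 3 times (tabular method): alternate signs, differentiate u down to 0, integrate dv up.

r**3*sin(3*r)/3 + r**2*sin(3*r)/3 + r**2*cos(3*r)/3 - 14*r*sin(3*r)/9 + 2*r*cos(3*r)/9 - 38*sin(3*r)/27 - 14*cos(3*r)/27 + C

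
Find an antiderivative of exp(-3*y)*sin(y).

Let I denote the integral. Integrate by parts with u = sin(y), dv = exp(-3*y) dy, so v = -exp(-3*y)/3: I = -exp(-3*y)*sin(y)/3 + (1/3)·∫ exp(-3*y)*cos(y) dy.
Apply parts again with u = cos(y), dv = exp(-3*y) dy: ∫ exp(-3*y)*cos(y) dy = -exp(-3*y)*cos(y)/3 − (1/3)·I. Substituting back brings back I: I = -exp(-3*y)*sin(y)/3 - exp(-3*y)*cos(y)/9 − (1/9)·I.
Solving for I: (1 + 1/9)·I equals the remaining terms, so I = (9/10)·(-exp(-3*y)*sin(y)/3 - exp(-3*y)*cos(y)/9).

-3*exp(-3*y)*sin(y)/10 - exp(-3*y)*cos(y)/10 + C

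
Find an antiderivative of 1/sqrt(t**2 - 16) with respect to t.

Substitute t = 4·sec(θ), so dt = 4·sec(θ)*tan(θ) dθ and the radical becomes sqrt(t**2 - 16) = 4·tan(θ) by the Pythagorean identity.
Integrate the resulting trig expression in θ, then back-substitute sec(θ) = t/4, tan(θ) = sqrt(t**2 - 16)/4 (absorbing any constant into C).

log(t + sqrt(t**2 - 16)) + C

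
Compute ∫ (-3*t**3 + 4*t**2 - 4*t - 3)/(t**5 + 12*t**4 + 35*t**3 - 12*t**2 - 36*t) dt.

log(t)/12 - 3*log(t - 1)/49 + 4*log(t + 1)/25 - 2677*log(t + 6)/14700 + 271/(70*t + 420) + C

Factor the denominator: t*(t - 1)*(t + 1)*(t + 6)**2.
Partial-fraction decomposition: -2677/(14700*(t + 6)) - 271/(70*(t + 6)**2) + 4/(25*(t + 1)) - 3/(49*(t - 1)) + 1/(12*t).
Integrate each term; A/(t−a) gives A·log|t−a|; A/(t−a)² gives −A/(t−a).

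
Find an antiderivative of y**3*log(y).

Use integration by parts with u = log(y), dv = y**3 dy.
Then du = 1/y dy and v = y**4/4.

y**4*log(y)/4 - y**4/16 + C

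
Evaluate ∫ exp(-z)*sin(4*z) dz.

Let I denote the integral. Integrate by parts with u = sin(4*z), dv = exp(-z) dz, so v = -exp(-z): I = -exp(-z)*sin(4*z) + 4·∫ exp(-z)*cos(4*z) dz.
Apply parts again with u = cos(4*z), dv = exp(-z) dz: ∫ exp(-z)*cos(4*z) dz = -exp(-z)*cos(4*z) − 4·I. Substituting back brings back I: I = -exp(-z)*sin(4*z) - 4*exp(-z)*cos(4*z) − 16·I.
Solving for I: (1 + 16)·I equals the remaining terms, so I = (1/17)·(-exp(-z)*sin(4*z) - 4*exp(-z)*cos(4*z)).

-exp(-z)*sin(4*z)/17 - 4*exp(-z)*cos(4*z)/17 + C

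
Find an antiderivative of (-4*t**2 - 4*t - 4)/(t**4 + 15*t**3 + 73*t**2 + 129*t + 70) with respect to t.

-log(t + 1)/6 + 4*log(t + 2)/5 - 7*log(t + 5)/2 + 43*log(t + 7)/15 + C

Factor the denominator: (t + 1)*(t + 2)*(t + 5)*(t + 7).
Partial-fraction decomposition: 43/(15*(t + 7)) - 7/(2*(t + 5)) + 4/(5*(t + 2)) - 1/(6*(t + 1)).
Integrate each term: A/(t−a) contributes A·log|t−a|.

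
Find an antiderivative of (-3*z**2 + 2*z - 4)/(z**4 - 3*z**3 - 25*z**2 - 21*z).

4*log(z)/21 - 137*log(z - 7)/560 - 9*log(z + 1)/16 + 37*log(z + 3)/60 + C

Factor the denominator: z*(z - 7)*(z + 1)*(z + 3).
Partial-fraction decomposition: 37/(60*(z + 3)) - 9/(16*(z + 1)) - 137/(560*(z - 7)) + 4/(21*z).
Integrate each term: A/(z−a) contributes A·log|z−a|.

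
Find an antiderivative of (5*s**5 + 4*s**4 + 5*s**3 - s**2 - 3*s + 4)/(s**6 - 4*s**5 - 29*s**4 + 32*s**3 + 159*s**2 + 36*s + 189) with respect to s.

Factor the denominator: (s - 7)*(s - 3)*(s + 3)**2*(s**2 + 1).
Partial-fraction decomposition: -3*(17*s - 31)/(2500*(s**2 + 1)) + 12679/(9000*(s + 3)) - 511/(300*(s + 3)**2) - 83/(72*(s - 3)) + 11911/(2500*(s - 7)).
Integrate each term; A/(s−a) gives A·log|s−a|; the (Bs+D)/(s²+p²) term gives a log and an atan.

11911*log(s - 7)/2500 - 83*log(s - 3)/72 + 12679*log(s + 3)/9000 - 51*log(s**2 + 1)/5000 + 93*atan(s)/2500 + 511/(300*s + 900) + C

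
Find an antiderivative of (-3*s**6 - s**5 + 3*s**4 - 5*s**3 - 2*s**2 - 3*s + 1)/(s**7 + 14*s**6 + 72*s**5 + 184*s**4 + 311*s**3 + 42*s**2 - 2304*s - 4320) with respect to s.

-229*log(s - 2)/16380 + 787*log(s + 3)/90 + 335863*log(s + 4)/4500 - 10321*log(s + 5)/119 + 181201*log(s**2 + 9)/994500 + 19457*atan(s/3)/497250 + 2039/(30*s + 120) + C

Factor the denominator: (s - 2)*(s + 3)*(s + 4)**2*(s + 5)*(s**2 + 9).
Partial-fraction decomposition: (181201*s + 58371)/(497250*(s**2 + 9)) - 10321/(119*(s + 5)) + 335863/(4500*(s + 4)) - 2039/(30*(s + 4)**2) + 787/(90*(s + 3)) - 229/(16380*(s - 2)).
Integrate each term; A/(s−a) gives A·log|s−a|; the (Bs+D)/(s²+p²) term gives a log and an atan.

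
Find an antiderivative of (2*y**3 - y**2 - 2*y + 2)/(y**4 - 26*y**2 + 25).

217*log(y - 5)/240 - log(y - 1)/48 + log(y + 1)/48 + 263*log(y + 5)/240 + C

Factor the denominator: (y - 5)*(y - 1)*(y + 1)*(y + 5).
Partial-fraction decomposition: 263/(240*(y + 5)) + 1/(48*(y + 1)) - 1/(48*(y - 1)) + 217/(240*(y - 5)).
Integrate each term: A/(y−a) contributes A·log|y−a|.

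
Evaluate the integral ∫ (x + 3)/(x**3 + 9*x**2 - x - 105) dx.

Factor the denominator: (x - 3)*(x + 5)*(x + 7).
Partial-fraction decomposition: -1/(5*(x + 7)) + 1/(8*(x + 5)) + 3/(40*(x - 3)).
Integrate each term: A/(x−a) contributes A·log|x−a|.

3*log(x - 3)/40 + log(x + 5)/8 - log(x + 7)/5 + C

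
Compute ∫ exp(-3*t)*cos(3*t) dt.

exp(-3*t)*sin(3*t)/6 - exp(-3*t)*cos(3*t)/6 + C

Let I denote the integral. Integrate by parts with u = cos(3*t), dv = exp(-3*t) dt, so v = -exp(-3*t)/3: I = -exp(-3*t)*cos(3*t)/3 − ∫ exp(-3*t)*sin(3*t) dt.
Apply parts again with u = sin(3*t), dv = exp(-3*t) dt: ∫ exp(-3*t)*sin(3*t) dt = -exp(-3*t)*sin(3*t)/3 + I. Substituting back brings back I: I = exp(-3*t)*sin(3*t)/3 - exp(-3*t)*cos(3*t)/3 − I.
Solving for I: (1 + 1)·I equals the remaining terms, so I = (1/2)·(exp(-3*t)*sin(3*t)/3 - exp(-3*t)*cos(3*t)/3).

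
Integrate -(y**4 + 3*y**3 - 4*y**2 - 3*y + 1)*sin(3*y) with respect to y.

Use integration by parts with u = y**4 + 3*y**3 - 4*y**2 - 3*y + 1, dv = -sin(3*y) dy, so v = cos(3*y)/3.
Apply parts 4 times (tabular method): alternate signs, differentiate u down to 0, integrate dv up.

y**4*cos(3*y)/3 - 4*y**3*sin(3*y)/9 + y**3*cos(3*y) - y**2*sin(3*y) - 16*y**2*cos(3*y)/9 + 32*y*sin(3*y)/27 - 5*y*cos(3*y)/3 + 5*sin(3*y)/9 + 59*cos(3*y)/81 + C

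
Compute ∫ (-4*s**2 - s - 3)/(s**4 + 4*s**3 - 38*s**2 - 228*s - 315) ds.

-103*log(s - 7)/600 - 187*log(s + 3)/100 + 49*log(s + 5)/24 - 9/(5*s + 15) + C

Factor the denominator: (s - 7)*(s + 3)**2*(s + 5).
Partial-fraction decomposition: 49/(24*(s + 5)) - 187/(100*(s + 3)) + 9/(5*(s + 3)**2) - 103/(600*(s - 7)).
Integrate each term; A/(s−a) gives A·log|s−a|; A/(s−a)² gives −A/(s−a).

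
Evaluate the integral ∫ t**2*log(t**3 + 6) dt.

t**3*log(t**3 + 6)/3 - t**3/3 + 2*log(t**3 + 6) + C

Let u = t**3 + 6, so du = (3*t**2) dt.
The integral becomes (1/3)·∫ log(u) du; integrate by parts with u′=log(u), dv′=du.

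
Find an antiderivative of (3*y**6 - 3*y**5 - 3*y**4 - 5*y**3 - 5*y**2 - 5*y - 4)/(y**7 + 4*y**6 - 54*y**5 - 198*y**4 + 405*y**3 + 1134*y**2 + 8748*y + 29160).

55729*log(y - 6)/29160 - 17423*log(y - 5)/16456 + 1387*log(y + 3)/5832 + 10943993*log(y + 6)/5880600 + 373*log(y**2 + 9)/15300 - 20377*atan(y/3)/206550 + 80167/(8910*y + 53460) + C

Factor the denominator: (y - 6)*(y - 5)*(y + 3)*(y + 6)**2*(y**2 + 9).
Partial-fraction decomposition: (3357*y - 20377)/(68850*(y**2 + 9)) + 10943993/(5880600*(y + 6)) - 80167/(8910*(y + 6)**2) + 1387/(5832*(y + 3)) - 17423/(16456*(y - 5)) + 55729/(29160*(y - 6)).
Integrate each term; A/(y−a) gives A·log|y−a|; the (By+D)/(y²+p²) term gives a log and an atan.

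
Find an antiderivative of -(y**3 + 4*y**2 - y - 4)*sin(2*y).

y**3*cos(2*y)/2 - 3*y**2*sin(2*y)/4 + 2*y**2*cos(2*y) - 2*y*sin(2*y) - 5*y*cos(2*y)/4 + 5*sin(2*y)/8 - 3*cos(2*y) + C

Use integration by parts with u = y**3 + 4*y**2 - y - 4, dv = -sin(2*y) dy, so v = cos(2*y)/2.
Apply parts 3 times (tabular method): alternate signs, differentiate u down to 0, integrate dv up.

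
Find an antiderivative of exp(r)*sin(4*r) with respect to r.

Let I denote the integral. Integrate by parts with u = sin(4*r), dv = exp(r) dr, so v = exp(r): I = exp(r)*sin(4*r) − 4·∫ exp(r)*cos(4*r) dr.
Apply parts again with u = cos(4*r), dv = exp(r) dr: ∫ exp(r)*cos(4*r) dr = exp(r)*cos(4*r) + 4·I. Substituting back brings back I: I = exp(r)*sin(4*r) - 4*exp(r)*cos(4*r) − 16·I.
Solving for I: (1 + 16)·I equals the remaining terms, so I = (1/17)·(exp(r)*sin(4*r) - 4*exp(r)*cos(4*r)).

exp(r)*sin(4*r)/17 - 4*exp(r)*cos(4*r)/17 + C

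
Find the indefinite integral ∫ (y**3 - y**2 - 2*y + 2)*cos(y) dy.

y**3*sin(y) - y**2*sin(y) + 3*y**2*cos(y) - 8*y*sin(y) - 2*y*cos(y) + 4*sin(y) - 8*cos(y) + C

Use integration by parts with u = y**3 - y**2 - 2*y + 2, dv = cos(y) dy, so v = sin(y).
Apply parts 3 times (tabular method): alternate signs, differentiate u down to 0, integrate dv up.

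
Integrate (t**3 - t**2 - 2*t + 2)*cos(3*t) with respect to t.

t**3*sin(3*t)/3 - t**2*sin(3*t)/3 + t**2*cos(3*t)/3 - 8*t*sin(3*t)/9 - 2*t*cos(3*t)/9 + 20*sin(3*t)/27 - 8*cos(3*t)/27 + C

Use integration by parts with u = t**3 - t**2 - 2*t + 2, dv = cos(3*t) dt, so v = sin(3*t)/3.
Apply parts 3 times (tabular method): alternate signs, differentiate u down to 0, integrate dv up.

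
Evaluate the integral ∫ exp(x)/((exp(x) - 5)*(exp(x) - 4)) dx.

Let u = e^x, du = e^x dx.
The integral becomes ∫ du/((u-4)(u-5)); decompose into partial fractions.

log(exp(x) - 5) - log(exp(x) - 4) + C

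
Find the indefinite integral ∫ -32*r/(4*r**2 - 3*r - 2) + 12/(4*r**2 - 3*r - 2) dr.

Let u = 4*r**2 - 3*r - 2, so du = (8*r - 3) dr.
Rewriting, the integral becomes -4·∫ 1/u du = -4·log(u).
Substituting back, u = 4*r**2 - 3*r - 2.

-4*log(4*r**2 - 3*r - 2) + C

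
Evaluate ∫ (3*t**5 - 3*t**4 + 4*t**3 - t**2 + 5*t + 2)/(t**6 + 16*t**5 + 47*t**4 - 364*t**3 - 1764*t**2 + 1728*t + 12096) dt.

Factor the denominator: (t - 4)*(t - 3)*(t + 4)*(t + 6)**2*(t + 7).
Partial-fraction decomposition: 29539/(165*(t + 7)) - 1377517/(8100*(t + 6)) + 7036/(45*(t + 6)**2) - 295/(48*(t + 4)) - 43/(405*(t - 3)) + 1283/(4400*(t - 4)).
Integrate each term; A/(t−a) gives A·log|t−a|; A/(t−a)² gives −A/(t−a).

1283*log(t - 4)/4400 - 43*log(t - 3)/405 - 295*log(t + 4)/48 - 1377517*log(t + 6)/8100 + 29539*log(t + 7)/165 - 7036/(45*t + 270) + C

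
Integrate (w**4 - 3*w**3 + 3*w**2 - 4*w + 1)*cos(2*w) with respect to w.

w**4*sin(2*w)/2 - 3*w**3*sin(2*w)/2 + w**3*cos(2*w) - 9*w**2*cos(2*w)/4 + w*sin(2*w)/4 + sin(2*w)/2 + cos(2*w)/8 + C

Use integration by parts with u = w**4 - 3*w**3 + 3*w**2 - 4*w + 1, dv = cos(2*w) dw, so v = sin(2*w)/2.
Apply parts 4 times (tabular method): alternate signs, differentiate u down to 0, integrate dv up.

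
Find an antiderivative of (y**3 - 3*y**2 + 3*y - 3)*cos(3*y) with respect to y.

y**3*sin(3*y)/3 - y**2*sin(3*y) + y**2*cos(3*y)/3 + 7*y*sin(3*y)/9 - 2*y*cos(3*y)/3 - 7*sin(3*y)/9 + 7*cos(3*y)/27 + C

Use integration by parts with u = y**3 - 3*y**2 + 3*y - 3, dv = cos(3*y) dy, so v = sin(3*y)/3.
Apply parts 3 times (tabular method): alternate signs, differentiate u down to 0, integrate dv up.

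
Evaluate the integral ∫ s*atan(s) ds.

s**2*atan(s)/2 - s/2 + atan(s)/2 + C

Use integration by parts with u = arctan(s), dv = s ds.
Then du = 1/(s**2 + 1) ds.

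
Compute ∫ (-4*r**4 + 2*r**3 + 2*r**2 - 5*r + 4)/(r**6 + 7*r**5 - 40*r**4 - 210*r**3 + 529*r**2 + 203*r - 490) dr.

-2221*log(r - 5)/10368 + 46*log(r - 2)/729 - log(r - 1)/512 - 5*log(r + 1)/1296 + 58573*log(r + 7)/373248 + 10153/(5184*r + 36288) + C

Factor the denominator: (r - 5)*(r - 2)*(r - 1)*(r + 1)*(r + 7)**2.
Partial-fraction decomposition: 58573/(373248*(r + 7)) - 10153/(5184*(r + 7)**2) - 5/(1296*(r + 1)) - 1/(512*(r - 1)) + 46/(729*(r - 2)) - 2221/(10368*(r - 5)).
Integrate each term; A/(r−a) gives A·log|r−a|; A/(r−a)² gives −A/(r−a).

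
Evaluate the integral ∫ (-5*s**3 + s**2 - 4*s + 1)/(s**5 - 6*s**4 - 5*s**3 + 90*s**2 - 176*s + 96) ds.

-319*log(s - 4)/48 + 137*log(s - 3)/14 - 43*log(s - 2)/12 + 7*log(s - 1)/30 + 353*log(s + 4)/1680 + C

Factor the denominator: (s - 4)*(s - 3)*(s - 2)*(s - 1)*(s + 4).
Partial-fraction decomposition: 353/(1680*(s + 4)) + 7/(30*(s - 1)) - 43/(12*(s - 2)) + 137/(14*(s - 3)) - 319/(48*(s - 4)).
Integrate each term: A/(s−a) contributes A·log|s−a|.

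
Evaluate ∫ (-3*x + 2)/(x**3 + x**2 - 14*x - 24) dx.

Factor the denominator: (x - 4)*(x + 2)*(x + 3).
Partial-fraction decomposition: 11/(7*(x + 3)) - 4/(3*(x + 2)) - 5/(21*(x - 4)).
Integrate each term: A/(x−a) contributes A·log|x−a|.

-5*log(x - 4)/21 - 4*log(x + 2)/3 + 11*log(x + 3)/7 + C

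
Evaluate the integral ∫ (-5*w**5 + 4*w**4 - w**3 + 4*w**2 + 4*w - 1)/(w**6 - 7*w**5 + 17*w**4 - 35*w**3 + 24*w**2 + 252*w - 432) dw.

Factor the denominator: (w - 4)*(w - 3)*(w - 2)*(w + 2)*(w**2 + 9).
Partial-fraction decomposition: -7*(119*w + 3651)/(5850*(w**2 + 9)) - 239/(1560*(w + 2)) - 81/(104*(w - 2)) + 871/(90*(w - 3)) - 4081/(300*(w - 4)).
Integrate each term; A/(w−a) gives A·log|w−a|; the (Bw+D)/(w²+p²) term gives a log and an atan.

-4081*log(w - 4)/300 + 871*log(w - 3)/90 - 81*log(w - 2)/104 - 239*log(w + 2)/1560 - 833*log(w**2 + 9)/11700 - 8519*atan(w/3)/5850 + C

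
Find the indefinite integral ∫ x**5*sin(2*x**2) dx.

Let u = x², du = 2x dx; rewrite as (1/2)∫ u^2·sin(2u) du.
Now integrate by parts 2 times.

-x**4*cos(2*x**2)/4 + x**2*sin(2*x**2)/4 + cos(2*x**2)/8 + C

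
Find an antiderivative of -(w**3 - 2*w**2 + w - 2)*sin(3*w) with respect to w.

Use integration by parts with u = w**3 - 2*w**2 + w - 2, dv = -sin(3*w) dw, so v = cos(3*w)/3.
Apply parts 3 times (tabular method): alternate signs, differentiate u down to 0, integrate dv up.

w**3*cos(3*w)/3 - w**2*sin(3*w)/3 - 2*w**2*cos(3*w)/3 + 4*w*sin(3*w)/9 + w*cos(3*w)/9 - sin(3*w)/27 - 14*cos(3*w)/27 + C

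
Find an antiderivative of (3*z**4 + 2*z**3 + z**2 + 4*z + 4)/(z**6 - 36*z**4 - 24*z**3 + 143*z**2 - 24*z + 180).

Factor the denominator: (z - 6)*(z - 2)*(z + 3)*(z + 5)*(z**2 + 1).
Partial-fraction decomposition: (29*z + 63)/(2405*(z**2 + 1)) - 817/(2002*(z + 5)) + 19/(90*(z + 3)) - 4/(35*(z - 2)) + 1096/(3663*(z - 6)).
Integrate each term; A/(z−a) gives A·log|z−a|; the (Bz+D)/(z²+p²) term gives a log and an atan.

1096*log(z - 6)/3663 - 4*log(z - 2)/35 + 19*log(z + 3)/90 - 817*log(z + 5)/2002 + 29*log(z**2 + 1)/4810 + 63*atan(z)/2405 + C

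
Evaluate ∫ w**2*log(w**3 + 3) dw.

Let u = w**3 + 3, so du = (3*w**2) dw.
The integral becomes (1/3)·∫ log(u) du; integrate by parts with u′=log(u), dv′=du.

w**3*log(w**3 + 3)/3 - w**3/3 + log(w**3 + 3) + C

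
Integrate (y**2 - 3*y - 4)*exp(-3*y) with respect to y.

(-9*y**2 + 21*y + 43)*exp(-3*y)/27 + C

Use integration by parts with u = y**2 - 3*y - 4, dv = exp(-3*y) dy, so v = -exp(-3*y)/3.
Apply parts 2 times (tabular method): alternate signs, differentiate u down to 0, integrate dv up.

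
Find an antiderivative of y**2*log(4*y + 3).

Use integration by parts with u = log(4*y + 3), dv = y**2 dy.
Then du = 4/(4*y + 3) dy and v = y**3/3.

y**3*log(4*y + 3)/3 - y**3/9 + y**2/8 - 3*y/16 + 9*log(4*y + 3)/64 + C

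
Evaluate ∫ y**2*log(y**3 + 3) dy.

y**3*log(y**3 + 3)/3 - y**3/3 + log(y**3 + 3) + C

Let u = y**3 + 3, so du = (3*y**2) dy.
The integral becomes (1/3)·∫ log(u) du; integrate by parts with u′=log(u), dv′=du.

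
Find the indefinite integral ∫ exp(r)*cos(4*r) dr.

4*exp(r)*sin(4*r)/17 + exp(r)*cos(4*r)/17 + C

Let I denote the integral. Integrate by parts with u = cos(4*r), dv = exp(r) dr, so v = exp(r): I = exp(r)*cos(4*r) + 4·∫ exp(r)*sin(4*r) dr.
Apply parts again with u = sin(4*r), dv = exp(r) dr: ∫ exp(r)*sin(4*r) dr = exp(r)*sin(4*r) − 4·I. Substituting back brings back I: I = 4*exp(r)*sin(4*r) + exp(r)*cos(4*r) − 16·I.
Solving for I: (1 + 16)·I equals the remaining terms, so I = (1/17)·(4*exp(r)*sin(4*r) + exp(r)*cos(4*r)).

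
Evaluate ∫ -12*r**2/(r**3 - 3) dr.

Let u = r**3 - 3, so du = (3*r**2) dr.
Rewriting, the integral becomes -4·∫ 1/u du = -4·log(u).
Substituting back, u = r**3 - 3.

-4*log(r**3 - 3) + C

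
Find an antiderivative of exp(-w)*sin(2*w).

-exp(-w)*sin(2*w)/5 - 2*exp(-w)*cos(2*w)/5 + C

Let I denote the integral. Integrate by parts with u = sin(2*w), dv = exp(-w) dw, so v = -exp(-w): I = -exp(-w)*sin(2*w) + 2·∫ exp(-w)*cos(2*w) dw.
Apply parts again with u = cos(2*w), dv = exp(-w) dw: ∫ exp(-w)*cos(2*w) dw = -exp(-w)*cos(2*w) − 2·I. Substituting back brings back I: I = -exp(-w)*sin(2*w) - 2*exp(-w)*cos(2*w) − 4·I.
Solving for I: (1 + 4)·I equals the remaining terms, so I = (1/5)·(-exp(-w)*sin(2*w) - 2*exp(-w)*cos(2*w)).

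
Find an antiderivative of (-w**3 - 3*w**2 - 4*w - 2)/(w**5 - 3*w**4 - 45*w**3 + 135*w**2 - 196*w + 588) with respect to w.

Factor the denominator: (w - 7)*(w - 3)*(w + 7)*(w**2 + 4).
Partial-fraction decomposition: 10*(w + 3)/(689*(w**2 + 4)) + 111/(3710*(w + 7)) + 17/(130*(w - 3)) - 65/(371*(w - 7)).
Integrate each term; A/(w−a) gives A·log|w−a|; the (Bw+D)/(w²+p²) term gives a log and an atan.

-65*log(w - 7)/371 + 17*log(w - 3)/130 + 111*log(w + 7)/3710 + 5*log(w**2 + 4)/689 + 15*atan(w/2)/689 + C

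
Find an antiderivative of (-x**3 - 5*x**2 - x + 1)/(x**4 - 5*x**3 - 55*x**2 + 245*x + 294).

-297*log(x - 7)/56 + 401*log(x - 6)/91 - log(x + 1)/168 - 53*log(x + 7)/546 + C

Factor the denominator: (x - 7)*(x - 6)*(x + 1)*(x + 7).
Partial-fraction decomposition: -53/(546*(x + 7)) - 1/(168*(x + 1)) + 401/(91*(x - 6)) - 297/(56*(x - 7)).
Integrate each term: A/(x−a) contributes A·log|x−a|.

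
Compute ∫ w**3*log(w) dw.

w**4*log(w)/4 - w**4/16 + C

Use integration by parts with u = log(w), dv = w**3 dw.
Then du = 1/w dw and v = w**4/4.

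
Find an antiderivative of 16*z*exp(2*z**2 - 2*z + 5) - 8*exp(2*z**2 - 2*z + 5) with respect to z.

4*exp(2*z**2 - 2*z + 5) + C

Let u = 2*z**2 - 2*z + 5, so du = (4*z - 2) dz.
Rewriting, the integral becomes 4·∫ e^u du = 4·e^u.
Substituting back, u = 2*z**2 - 2*z + 5.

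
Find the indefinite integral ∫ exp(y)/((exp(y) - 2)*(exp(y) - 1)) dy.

Let u = e^y, du = e^y dy.
The integral becomes ∫ du/((u-2)(u-1)); decompose into partial fractions.

log(exp(y) - 2) - log(exp(y) - 1) + C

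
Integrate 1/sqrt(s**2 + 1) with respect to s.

log(s + sqrt(s**2 + 1)) + C

Substitute s = tan(θ), so ds = sec(θ)^2 dθ and the radical becomes sqrt(s**2 + 1) = sec(θ) by the Pythagorean identity.
Integrate the resulting trig expression in θ, then back-substitute tan(θ) = s, sec(θ) = sqrt(s**2 + 1) (absorbing any constant into C).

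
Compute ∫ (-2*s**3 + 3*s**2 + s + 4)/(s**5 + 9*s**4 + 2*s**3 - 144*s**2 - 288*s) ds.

Factor the denominator: s*(s - 4)*(s + 3)*(s + 4)*(s + 6).
Partial-fraction decomposition: 269/(180*(s + 6)) - 11/(4*(s + 4)) + 82/(63*(s + 3)) - 9/(280*(s - 4)) - 1/(72*s).
Integrate each term: A/(s−a) contributes A·log|s−a|.

-log(s)/72 - 9*log(s - 4)/280 + 82*log(s + 3)/63 - 11*log(s + 4)/4 + 269*log(s + 6)/180 + C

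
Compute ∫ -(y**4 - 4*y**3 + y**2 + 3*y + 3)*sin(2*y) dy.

y**4*cos(2*y)/2 - y**3*sin(2*y) - 2*y**3*cos(2*y) + 3*y**2*sin(2*y) - y**2*cos(2*y) + y*sin(2*y) + 9*y*cos(2*y)/2 - 9*sin(2*y)/4 + 2*cos(2*y) + C

Use integration by parts with u = y**4 - 4*y**3 + y**2 + 3*y + 3, dv = -sin(2*y) dy, so v = cos(2*y)/2.
Apply parts 4 times (tabular method): alternate signs, differentiate u down to 0, integrate dv up.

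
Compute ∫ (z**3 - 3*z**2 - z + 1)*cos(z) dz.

Use integration by parts with u = z**3 - 3*z**2 - z + 1, dv = cos(z) dz, so v = sin(z).
Apply parts 3 times (tabular method): alternate signs, differentiate u down to 0, integrate dv up.

z**3*sin(z) - 3*z**2*sin(z) + 3*z**2*cos(z) - 7*z*sin(z) - 6*z*cos(z) + 7*sin(z) - 7*cos(z) + C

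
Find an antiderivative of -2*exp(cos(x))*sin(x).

Let u = cos(x), so du = (-sin(x)) dx.
Rewriting, the integral becomes 2·∫ e^u du = 2·e^u.
Substituting back, u = cos(x).

2*exp(cos(x)) + C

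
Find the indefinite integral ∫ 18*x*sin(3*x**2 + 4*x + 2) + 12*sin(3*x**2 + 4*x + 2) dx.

-3*cos(3*x**2 + 4*x + 2) + C

Let u = 3*x**2 + 4*x + 2, so du = (6*x + 4) dx.
Rewriting, the integral becomes 3·∫ sin(u) du = 3·-cos(u).
Substituting back, u = 3*x**2 + 4*x + 2.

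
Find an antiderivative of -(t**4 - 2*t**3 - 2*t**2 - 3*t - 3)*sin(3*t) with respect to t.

t**4*cos(3*t)/3 - 4*t**3*sin(3*t)/9 - 2*t**3*cos(3*t)/3 + 2*t**2*sin(3*t)/3 - 10*t**2*cos(3*t)/9 + 20*t*sin(3*t)/27 - 5*t*cos(3*t)/9 + 5*sin(3*t)/27 - 61*cos(3*t)/81 + C

Use integration by parts with u = t**4 - 2*t**3 - 2*t**2 - 3*t - 3, dv = -sin(3*t) dt, so v = cos(3*t)/3.
Apply parts 4 times (tabular method): alternate signs, differentiate u down to 0, integrate dv up.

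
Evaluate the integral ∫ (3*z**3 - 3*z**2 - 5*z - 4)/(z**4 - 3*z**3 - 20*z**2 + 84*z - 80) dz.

10*log(z - 4)/3 - 64*log(z - 2)/49 + 143*log(z + 5)/147 - 1/(7*z - 14) + C

Factor the denominator: (z - 4)*(z - 2)**2*(z + 5).
Partial-fraction decomposition: 143/(147*(z + 5)) - 64/(49*(z - 2)) + 1/(7*(z - 2)**2) + 10/(3*(z - 4)).
Integrate each term; A/(z−a) gives A·log|z−a|; A/(z−a)² gives −A/(z−a).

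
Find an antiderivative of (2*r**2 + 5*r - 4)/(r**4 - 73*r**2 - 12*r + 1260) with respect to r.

Factor the denominator: (r - 7)*(r - 5)*(r + 6)**2.
Partial-fraction decomposition: -1805/(20449*(r + 6)) + 38/(143*(r + 6)**2) - 71/(242*(r - 5)) + 129/(338*(r - 7)).
Integrate each term; A/(r−a) gives A·log|r−a|; A/(r−a)² gives −A/(r−a).

129*log(r - 7)/338 - 71*log(r - 5)/242 - 1805*log(r + 6)/20449 - 38/(143*r + 858) + C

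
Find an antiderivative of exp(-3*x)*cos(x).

exp(-3*x)*sin(x)/10 - 3*exp(-3*x)*cos(x)/10 + C

Let I denote the integral. Integrate by parts with u = cos(x), dv = exp(-3*x) dx, so v = -exp(-3*x)/3: I = -exp(-3*x)*cos(x)/3 − (1/3)·∫ exp(-3*x)*sin(x) dx.
Apply parts again with u = sin(x), dv = exp(-3*x) dx: ∫ exp(-3*x)*sin(x) dx = -exp(-3*x)*sin(x)/3 + (1/3)·I. Substituting back brings back I: I = exp(-3*x)*sin(x)/9 - exp(-3*x)*cos(x)/3 − (1/9)·I.
Solving for I: (1 + 1/9)·I equals the remaining terms, so I = (9/10)·(exp(-3*x)*sin(x)/9 - exp(-3*x)*cos(x)/3).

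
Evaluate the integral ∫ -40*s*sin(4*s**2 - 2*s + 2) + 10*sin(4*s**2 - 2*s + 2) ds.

Let u = 4*s**2 - 2*s + 2, so du = (8*s - 2) ds.
Rewriting, the integral becomes -5·∫ sin(u) du = -5·-cos(u).
Substituting back, u = 4*s**2 - 2*s + 2.

5*cos(4*s**2 - 2*s + 2) + C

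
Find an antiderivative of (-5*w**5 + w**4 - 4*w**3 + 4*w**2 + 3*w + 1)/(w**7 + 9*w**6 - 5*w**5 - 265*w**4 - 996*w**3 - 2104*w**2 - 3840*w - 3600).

-7657*log(w - 6)/69696 - 73*log(w + 2)/192 + 358*log(w + 3)/117 - 782198*log(w + 5)/305283 - 1321*log(w**2 + 4)/349856 + 2775*atan(w/2)/87464 + 2806/(319*w + 1595) + C

Factor the denominator: (w - 6)*(w + 2)*(w + 3)*(w + 5)**2*(w**2 + 4).
Partial-fraction decomposition: -(1321*w - 11100)/(174928*(w**2 + 4)) - 782198/(305283*(w + 5)) - 2806/(319*(w + 5)**2) + 358/(117*(w + 3)) - 73/(192*(w + 2)) - 7657/(69696*(w - 6)).
Integrate each term; A/(w−a) gives A·log|w−a|; the (Bw+D)/(w²+p²) term gives a log and an atan.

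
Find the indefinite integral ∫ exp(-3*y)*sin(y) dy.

Let I denote the integral. Integrate by parts with u = sin(y), dv = exp(-3*y) dy, so v = -exp(-3*y)/3: I = -exp(-3*y)*sin(y)/3 + (1/3)·∫ exp(-3*y)*cos(y) dy.
Apply parts again with u = cos(y), dv = exp(-3*y) dy: ∫ exp(-3*y)*cos(y) dy = -exp(-3*y)*cos(y)/3 − (1/3)·I. Substituting back brings back I: I = -exp(-3*y)*sin(y)/3 - exp(-3*y)*cos(y)/9 − (1/9)·I.
Solving for I: (1 + 1/9)·I equals the remaining terms, so I = (9/10)·(-exp(-3*y)*sin(y)/3 - exp(-3*y)*cos(y)/9).

-3*exp(-3*y)*sin(y)/10 - exp(-3*y)*cos(y)/10 + C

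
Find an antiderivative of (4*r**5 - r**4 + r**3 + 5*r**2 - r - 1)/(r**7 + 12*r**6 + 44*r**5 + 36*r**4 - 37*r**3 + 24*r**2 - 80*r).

log(r)/80 + 7*log(r - 1)/300 + 1947211*log(r + 4)/115600 - 13121*log(r + 5)/780 - 439*log(r**2 + 1)/15028 - 40*atan(r)/3757 + 4333/(340*r + 1360) + C

Factor the denominator: r*(r - 1)*(r + 4)**2*(r + 5)*(r**2 + 1).
Partial-fraction decomposition: -(439*r + 80)/(7514*(r**2 + 1)) - 13121/(780*(r + 5)) + 1947211/(115600*(r + 4)) - 4333/(340*(r + 4)**2) + 7/(300*(r - 1)) + 1/(80*r).
Integrate each term; A/(r−a) gives A·log|r−a|; the (Br+D)/(r²+p²) term gives a log and an atan.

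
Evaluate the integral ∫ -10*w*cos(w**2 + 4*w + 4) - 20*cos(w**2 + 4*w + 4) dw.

Let u = w**2 + 4*w + 4, so du = (2*w + 4) dw.
Rewriting, the integral becomes -5·∫ cos(u) du = -5·sin(u).
Substituting back, u = w**2 + 4*w + 4.

-5*sin(w**2 + 4*w + 4) + C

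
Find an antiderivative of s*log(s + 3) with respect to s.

Use integration by parts with u = log(s + 3), dv = s ds.
Then du = 1/(s + 3) ds and v = s**2/2.

s**2*log(s + 3)/2 - s**2/4 + 3*s/2 - 9*log(s + 3)/2 + C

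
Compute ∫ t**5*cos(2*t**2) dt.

t**4*sin(2*t**2)/4 + t**2*cos(2*t**2)/4 - sin(2*t**2)/8 + C

Let u = t², du = 2t dt; rewrite as (1/2)∫ u^2·cos(2u) du.
Now integrate by parts 2 times.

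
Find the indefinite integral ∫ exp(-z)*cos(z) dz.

Let I denote the integral. Integrate by parts with u = cos(z), dv = exp(-z) dz, so v = -exp(-z): I = -exp(-z)*cos(z) − ∫ exp(-z)*sin(z) dz.
Apply parts again with u = sin(z), dv = exp(-z) dz: ∫ exp(-z)*sin(z) dz = -exp(-z)*sin(z) + I. Substituting back brings back I: I = exp(-z)*sin(z) - exp(-z)*cos(z) − I.
Solving for I: (1 + 1)·I equals the remaining terms, so I = (1/2)·(exp(-z)*sin(z) - exp(-z)*cos(z)).

exp(-z)*sin(z)/2 - exp(-z)*cos(z)/2 + C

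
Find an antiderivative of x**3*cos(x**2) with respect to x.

Let u = x², du = 2x dx; rewrite as (1/2)∫ u^1·cos(1u) du.
Now integrate by parts 1 time.

x**2*sin(x**2)/2 + cos(x**2)/2 + C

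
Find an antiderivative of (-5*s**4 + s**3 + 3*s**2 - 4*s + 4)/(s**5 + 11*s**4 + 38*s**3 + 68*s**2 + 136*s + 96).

Factor the denominator: (s + 1)*(s + 4)*(s + 6)*(s**2 + 4).
Partial-fraction decomposition: (7*s + 2)/(10*(s**2 + 4)) - 82/(5*(s + 6)) + 319/(30*(s + 4)) + 1/(15*(s + 1)).
Integrate each term; A/(s−a) gives A·log|s−a|; the (Bs+D)/(s²+p²) term gives a log and an atan.

log(s + 1)/15 + 319*log(s + 4)/30 - 82*log(s + 6)/5 + 7*log(s**2 + 4)/20 + atan(s/2)/10 + C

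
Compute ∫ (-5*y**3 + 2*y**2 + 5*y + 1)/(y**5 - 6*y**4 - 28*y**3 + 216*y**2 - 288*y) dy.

-log(y)/288 - 977*log(y - 6)/576 + 267*log(y - 4)/160 - 21*log(y - 2)/128 + 1123*log(y + 6)/5760 + C

Factor the denominator: y*(y - 6)*(y - 4)*(y - 2)*(y + 6).
Partial-fraction decomposition: 1123/(5760*(y + 6)) - 21/(128*(y - 2)) + 267/(160*(y - 4)) - 977/(576*(y - 6)) - 1/(288*y).
Integrate each term: A/(y−a) contributes A·log|y−a|.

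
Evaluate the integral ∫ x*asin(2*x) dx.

x**2*asin(2*x)/2 + x*sqrt(-4*x**2 + 1)/8 - asin(2*x)/16 + C

Use integration by parts with u = arcsin(2*x), dv = x dx.
Then du = 2/sqrt(-4*x**2 + 1) dx.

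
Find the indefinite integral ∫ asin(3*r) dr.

r*asin(3*r) + sqrt(-9*r**2 + 1)/3 + C

Use integration by parts with u = arcsin(3*r), dv = dr.
Then du = 3/sqrt(-9*r**2 + 1) dr.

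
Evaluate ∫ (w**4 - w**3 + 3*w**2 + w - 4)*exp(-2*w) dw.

(-4*w**4 - 4*w**3 - 18*w**2 - 22*w + 5)*exp(-2*w)/8 + C

Use integration by parts with u = w**4 - w**3 + 3*w**2 + w - 4, dv = exp(-2*w) dw, so v = -exp(-2*w)/2.
Apply parts 4 times (tabular method): alternate signs, differentiate u down to 0, integrate dv up.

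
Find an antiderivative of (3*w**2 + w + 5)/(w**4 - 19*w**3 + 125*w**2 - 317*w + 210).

Factor the denominator: (w - 7)*(w - 6)*(w - 5)*(w - 1).
Partial-fraction decomposition: -3/(40*(w - 1)) + 85/(8*(w - 5)) - 119/(5*(w - 6)) + 53/(4*(w - 7)).
Integrate each term: A/(w−a) contributes A·log|w−a|.

53*log(w - 7)/4 - 119*log(w - 6)/5 + 85*log(w - 5)/8 - 3*log(w - 1)/40 + C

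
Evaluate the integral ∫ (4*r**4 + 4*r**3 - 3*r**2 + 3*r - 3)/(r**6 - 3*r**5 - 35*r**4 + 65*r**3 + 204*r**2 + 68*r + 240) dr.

Factor the denominator: (r - 6)*(r - 4)*(r + 2)*(r + 5)*(r**2 + 1).
Partial-fraction decomposition: -(33*r - 61)/(4810*(r**2 + 1)) - 1907/(7722*(r + 5)) + 11/(720*(r + 2)) - 73/(108*(r - 4)) + 5955/(6512*(r - 6)).
Integrate each term; A/(r−a) gives A·log|r−a|; the (Br+D)/(r²+p²) term gives a log and an atan.

5955*log(r - 6)/6512 - 73*log(r - 4)/108 + 11*log(r + 2)/720 - 1907*log(r + 5)/7722 - 33*log(r**2 + 1)/9620 + 61*atan(r)/4810 + C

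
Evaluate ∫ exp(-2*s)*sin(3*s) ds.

Let I denote the integral. Integrate by parts with u = sin(3*s), dv = exp(-2*s) ds, so v = -exp(-2*s)/2: I = -exp(-2*s)*sin(3*s)/2 + (3/2)·∫ exp(-2*s)*cos(3*s) ds.
Apply parts again with u = cos(3*s), dv = exp(-2*s) ds: ∫ exp(-2*s)*cos(3*s) ds = -exp(-2*s)*cos(3*s)/2 − (3/2)·I. Substituting back brings back I: I = -exp(-2*s)*sin(3*s)/2 - 3*exp(-2*s)*cos(3*s)/4 − (9/4)·I.
Solving for I: (1 + 9/4)·I equals the remaining terms, so I = (4/13)·(-exp(-2*s)*sin(3*s)/2 - 3*exp(-2*s)*cos(3*s)/4).

-2*exp(-2*s)*sin(3*s)/13 - 3*exp(-2*s)*cos(3*s)/13 + C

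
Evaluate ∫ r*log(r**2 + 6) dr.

r**2*log(r**2 + 6)/2 - r**2/2 + 3*log(r**2 + 6) + C

Let u = r**2 + 6, so du = (2*r) dr.
The integral becomes (1/2)·∫ log(u) du; integrate by parts with u′=log(u), dv′=du.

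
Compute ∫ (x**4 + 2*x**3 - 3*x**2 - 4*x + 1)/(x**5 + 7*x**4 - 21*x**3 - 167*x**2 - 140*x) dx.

-log(x)/140 + 781*log(x - 5)/3240 + log(x + 1)/108 - 97*log(x + 4)/324 + 1597*log(x + 7)/1512 + C

Factor the denominator: x*(x - 5)*(x + 1)*(x + 4)*(x + 7).
Partial-fraction decomposition: 1597/(1512*(x + 7)) - 97/(324*(x + 4)) + 1/(108*(x + 1)) + 781/(3240*(x - 5)) - 1/(140*x).
Integrate each term: A/(x−a) contributes A·log|x−a|.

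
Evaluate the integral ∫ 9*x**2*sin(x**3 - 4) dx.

-3*cos(x**3 - 4) + C

Let u = x**3 - 4, so du = (3*x**2) dx.
Rewriting, the integral becomes 3·∫ sin(u) du = 3·-cos(u).
Substituting back, u = x**3 - 4.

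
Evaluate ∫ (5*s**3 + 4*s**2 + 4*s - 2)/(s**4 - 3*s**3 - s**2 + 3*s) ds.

-2*log(s)/3 + 181*log(s - 3)/24 - 11*log(s - 1)/4 + 7*log(s + 1)/8 + C

Factor the denominator: s*(s - 3)*(s - 1)*(s + 1).
Partial-fraction decomposition: 7/(8*(s + 1)) - 11/(4*(s - 1)) + 181/(24*(s - 3)) - 2/(3*s).
Integrate each term: A/(s−a) contributes A·log|s−a|.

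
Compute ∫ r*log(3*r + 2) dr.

r**2*log(3*r + 2)/2 - r**2/4 + r/3 - 2*log(3*r + 2)/9 + C

Use integration by parts with u = log(3*r + 2), dv = r dr.
Then du = 3/(3*r + 2) dr and v = r**2/2.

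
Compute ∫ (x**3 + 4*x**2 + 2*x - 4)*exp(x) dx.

Use integration by parts with u = x**3 + 4*x**2 + 2*x - 4, dv = exp(x) dx, so v = exp(x).
Apply parts 3 times (tabular method): alternate signs, differentiate u down to 0, integrate dv up.

(x**3 + x**2 - 4)*exp(x) + C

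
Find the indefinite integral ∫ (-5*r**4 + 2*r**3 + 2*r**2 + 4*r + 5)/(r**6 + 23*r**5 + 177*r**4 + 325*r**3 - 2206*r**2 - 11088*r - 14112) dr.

-157*log(r - 4)/9680 + 4*log(r + 3)/3 - 1387*log(r + 4)/144 + 6859*log(r + 6)/60 - 115436*log(r + 7)/1089 + 3154/(33*r + 231) + C

Factor the denominator: (r - 4)*(r + 3)*(r + 4)*(r + 6)*(r + 7)**2.
Partial-fraction decomposition: -115436/(1089*(r + 7)) - 3154/(33*(r + 7)**2) + 6859/(60*(r + 6)) - 1387/(144*(r + 4)) + 4/(3*(r + 3)) - 157/(9680*(r - 4)).
Integrate each term; A/(r−a) gives A·log|r−a|; A/(r−a)² gives −A/(r−a).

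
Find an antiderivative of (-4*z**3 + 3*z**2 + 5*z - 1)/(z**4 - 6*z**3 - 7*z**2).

-41*log(z)/49 - 1191*log(z - 7)/392 - log(z + 1)/8 - 1/(7*z) + C

Factor the denominator: z**2*(z - 7)*(z + 1).
Partial-fraction decomposition: -1/(8*(z + 1)) - 1191/(392*(z - 7)) - 41/(49*z) + 1/(7*z**2).
Integrate each term; A/(z−a) gives A·log|z−a|; A/(z−a)² gives −A/(z−a).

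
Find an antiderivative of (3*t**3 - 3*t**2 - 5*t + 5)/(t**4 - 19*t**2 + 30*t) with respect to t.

Factor the denominator: t*(t - 3)*(t - 2)*(t + 5).
Partial-fraction decomposition: 3/(2*(t + 5)) - 1/(2*(t - 2)) + 11/(6*(t - 3)) + 1/(6*t).
Integrate each term: A/(t−a) contributes A·log|t−a|.

log(t)/6 + 11*log(t - 3)/6 - log(t - 2)/2 + 3*log(t + 5)/2 + C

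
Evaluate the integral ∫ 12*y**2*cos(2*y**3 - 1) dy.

Let u = 2*y**3 - 1, so du = (6*y**2) dy.
Rewriting, the integral becomes 2·∫ cos(u) du = 2·sin(u).
Substituting back, u = 2*y**3 - 1.

2*sin(2*y**3 - 1) + C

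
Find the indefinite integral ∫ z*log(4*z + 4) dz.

z**2*log(4*z + 4)/2 - z**2/4 + z/2 - log(z + 1)/2 + C

Use integration by parts with u = log(4*z + 4), dv = z dz.
Then du = 4/(4*z + 4) dz and v = z**2/2.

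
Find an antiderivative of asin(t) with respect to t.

Use integration by parts with u = arcsin(t), dv = dt.
Then du = 1/sqrt(-t**2 + 1) dt.

t*asin(t) + sqrt(-t**2 + 1) + C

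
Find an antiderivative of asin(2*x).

x*asin(2*x) + sqrt(-4*x**2 + 1)/2 + C

Use integration by parts with u = arcsin(2*x), dv = dx.
Then du = 2/sqrt(-4*x**2 + 1) dx.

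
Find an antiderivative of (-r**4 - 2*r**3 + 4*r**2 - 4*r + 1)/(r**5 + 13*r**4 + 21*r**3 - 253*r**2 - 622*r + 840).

-67*log(r - 4)/594 + log(r - 1)/504 - 127*log(r + 5)/54 + 139*log(r + 6)/14 - 745*log(r + 7)/88 + C

Factor the denominator: (r - 4)*(r - 1)*(r + 5)*(r + 6)*(r + 7).
Partial-fraction decomposition: -745/(88*(r + 7)) + 139/(14*(r + 6)) - 127/(54*(r + 5)) + 1/(504*(r - 1)) - 67/(594*(r - 4)).
Integrate each term: A/(r−a) contributes A·log|r−a|.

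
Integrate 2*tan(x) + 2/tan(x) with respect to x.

Let u = tan(x), so du = (tan(x)**2 + 1) dx.
Rewriting, the integral becomes 2·∫ 1/u du = 2·log(u).
Substituting back, u = tan(x).

2*log(tan(x)) + C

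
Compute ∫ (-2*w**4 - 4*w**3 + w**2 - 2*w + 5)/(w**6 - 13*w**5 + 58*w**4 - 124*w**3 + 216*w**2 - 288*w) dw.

Factor the denominator: w*(w - 6)*(w - 4)*(w - 3)*(w**2 + 4).
Partial-fraction decomposition: -(171*w - 254)/(2080*(w**2 + 4)) - 262/(117*(w - 3)) + 151/(32*(w - 4)) - 3427/(1440*(w - 6)) - 5/(288*w).
Integrate each term; A/(w−a) gives A·log|w−a|; the (Bw+D)/(w²+p²) term gives a log and an atan.

-5*log(w)/288 - 3427*log(w - 6)/1440 + 151*log(w - 4)/32 - 262*log(w - 3)/117 - 171*log(w**2 + 4)/4160 + 127*atan(w/2)/2080 + C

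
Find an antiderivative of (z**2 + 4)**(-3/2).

Substitute z = 2·tan(θ), so dz = 2·sec(θ)^2 dθ and the radical becomes sqrt(z**2 + 4) = 2·sec(θ) by the Pythagorean identity.
Integrate the resulting trig expression in θ, then back-substitute tan(θ) = z/2, sec(θ) = sqrt(z**2 + 4)/2 (absorbing any constant into C).

z/(4*sqrt(z**2 + 4)) + C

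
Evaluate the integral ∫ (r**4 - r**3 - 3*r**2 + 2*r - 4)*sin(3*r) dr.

Use integration by parts with u = r**4 - r**3 - 3*r**2 + 2*r - 4, dv = sin(3*r) dr, so v = -cos(3*r)/3.
Apply parts 4 times (tabular method): alternate signs, differentiate u down to 0, integrate dv up.

-r**4*cos(3*r)/3 + 4*r**3*sin(3*r)/9 + r**3*cos(3*r)/3 - r**2*sin(3*r)/3 + 13*r**2*cos(3*r)/9 - 26*r*sin(3*r)/27 - 8*r*cos(3*r)/9 + 8*sin(3*r)/27 + 82*cos(3*r)/81 + C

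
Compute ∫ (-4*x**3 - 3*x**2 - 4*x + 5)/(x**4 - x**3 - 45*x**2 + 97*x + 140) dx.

-295*log(x - 5)/36 + 63*log(x - 4)/11 + log(x + 1)/18 - 629*log(x + 7)/396 + C

Factor the denominator: (x - 5)*(x - 4)*(x + 1)*(x + 7).
Partial-fraction decomposition: -629/(396*(x + 7)) + 1/(18*(x + 1)) + 63/(11*(x - 4)) - 295/(36*(x - 5)).
Integrate each term: A/(x−a) contributes A·log|x−a|.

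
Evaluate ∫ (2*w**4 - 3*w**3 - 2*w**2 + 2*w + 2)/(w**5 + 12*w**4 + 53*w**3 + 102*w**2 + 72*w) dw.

log(w)/36 - 23*log(w + 2)/2 - 628*log(w + 3)/9 + 333*log(w + 4)/4 - 221/(3*w + 9) + C

Factor the denominator: w*(w + 2)*(w + 3)**2*(w + 4).
Partial-fraction decomposition: 333/(4*(w + 4)) - 628/(9*(w + 3)) + 221/(3*(w + 3)**2) - 23/(2*(w + 2)) + 1/(36*w).
Integrate each term; A/(w−a) gives A·log|w−a|; A/(w−a)² gives −A/(w−a).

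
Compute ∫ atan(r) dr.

r*atan(r) - log(r**2 + 1)/2 + C

Use integration by parts with u = arctan(r), dv = dr.
Then du = 1/(r**2 + 1) dr.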